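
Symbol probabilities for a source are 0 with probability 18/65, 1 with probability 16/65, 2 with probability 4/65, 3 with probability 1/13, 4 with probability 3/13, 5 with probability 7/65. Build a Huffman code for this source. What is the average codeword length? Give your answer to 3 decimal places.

Repeatedly combine the two least-probable nodes; the expected code length is the sum of the merged weights.
merge 4/65 + 1/13 → 9/65
merge 7/65 + 9/65 → 16/65
merge 3/13 + 16/65 → 31/65
merge 16/65 + 18/65 → 34/65
merge 31/65 + 34/65 → 1
L = 9/65 + 16/65 + 31/65 + 34/65 + 1 = 31/13 ≈ 2.385 bits/symbol.

2.385 bits/symbol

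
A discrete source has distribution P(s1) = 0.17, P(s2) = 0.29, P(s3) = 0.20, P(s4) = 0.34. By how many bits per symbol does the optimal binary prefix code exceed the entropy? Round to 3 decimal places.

0.054 bits

Entropy H = −Σ p log₂ p ≈ 1.9461 bits.
Huffman merges: 17/100+1/5→37/100; 29/100+17/50→63/100; 37/100+63/100→1. L = 2 ≈ 2.0000.
L − H = 2.0000 − 1.9461 = 0.054 bits.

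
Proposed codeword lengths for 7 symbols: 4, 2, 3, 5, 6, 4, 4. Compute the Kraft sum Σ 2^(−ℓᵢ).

With common denominator 2^6 = 64: Σ 2^(−ℓᵢ) = 4/64 + 16/64 + 8/64 + 2/64 + 1/64 + 4/64 + 4/64 = 39/64 = 0.609375.

0.609375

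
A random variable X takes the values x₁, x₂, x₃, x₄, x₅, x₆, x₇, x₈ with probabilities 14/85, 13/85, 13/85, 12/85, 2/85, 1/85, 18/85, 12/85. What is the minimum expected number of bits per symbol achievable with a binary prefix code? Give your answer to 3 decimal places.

2.824 bits/symbol

Repeatedly combine the two least-probable nodes; the expected code length is the sum of the merged weights.
merge 1/85 + 2/85 → 3/85
merge 3/85 + 12/85 → 3/17
merge 12/85 + 13/85 → 5/17
merge 13/85 + 14/85 → 27/85
merge 3/17 + 18/85 → 33/85
merge 5/17 + 27/85 → 52/85
merge 33/85 + 52/85 → 1
L = 3/85 + 3/17 + 5/17 + 27/85 + 33/85 + 52/85 + 1 = 48/17 ≈ 2.824 bits/symbol.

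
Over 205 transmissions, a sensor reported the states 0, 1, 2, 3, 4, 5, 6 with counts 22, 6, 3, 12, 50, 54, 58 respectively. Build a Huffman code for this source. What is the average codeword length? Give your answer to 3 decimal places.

Probabilities are the counts divided by 205.
Repeatedly combine the two least-probable nodes; the expected code length is the sum of the merged weights.
merge 3/205 + 6/205 → 9/205
merge 9/205 + 12/205 → 21/205
merge 21/205 + 22/205 → 43/205
merge 43/205 + 10/41 → 93/205
merge 54/205 + 58/205 → 112/205
merge 93/205 + 112/205 → 1
L = 9/205 + 21/205 + 43/205 + 93/205 + 112/205 + 1 = 483/205 ≈ 2.356 bits/symbol.

2.356 bits/symbol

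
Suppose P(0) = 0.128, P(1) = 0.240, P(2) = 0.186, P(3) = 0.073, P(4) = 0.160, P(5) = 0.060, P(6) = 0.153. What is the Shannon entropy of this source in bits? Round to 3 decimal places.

2.682 bits

H = −Σ pᵢ log₂ pᵢ.
−0.128·log₂(0.128) = 0.3796
−0.240·log₂(0.240) = 0.4941
−0.186·log₂(0.186) = 0.4514
−0.073·log₂(0.073) = 0.2756
−0.160·log₂(0.160) = 0.4230
−0.060·log₂(0.060) = 0.2435
−0.153·log₂(0.153) = 0.4144
Sum ≈ 2.6817 → 2.682 bits.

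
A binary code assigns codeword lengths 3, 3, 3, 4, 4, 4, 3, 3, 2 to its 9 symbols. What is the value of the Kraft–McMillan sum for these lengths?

1.0625

With common denominator 2^4 = 16: Σ 2^(−ℓᵢ) = 2/16 + 2/16 + 2/16 + 1/16 + 1/16 + 1/16 + 2/16 + 2/16 + 4/16 = 17/16 = 1.0625.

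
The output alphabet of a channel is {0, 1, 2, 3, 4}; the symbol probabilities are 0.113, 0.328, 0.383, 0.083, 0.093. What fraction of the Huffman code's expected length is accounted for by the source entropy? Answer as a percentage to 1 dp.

97.5%

Entropy H = −Σ p log₂ p ≈ 2.0300 bits.
Huffman merges: 83/1000+93/1000→22/125; 113/1000+22/125→289/1000; 289/1000+41/125→617/1000; 383/1000+617/1000→1. L = 1041/500 ≈ 2.0820.
Efficiency = H/L = 2.0300/2.0820 = 97.5%.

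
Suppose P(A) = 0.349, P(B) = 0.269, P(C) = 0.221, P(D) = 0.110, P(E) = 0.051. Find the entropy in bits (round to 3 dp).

2.090 bits

H = −Σ pᵢ log₂ pᵢ.
−0.349·log₂(0.349) = 0.5300
−0.269·log₂(0.269) = 0.5096
−0.221·log₂(0.221) = 0.4813
−0.110·log₂(0.110) = 0.3503
−0.051·log₂(0.051) = 0.2190
Sum ≈ 2.0902 → 2.090 bits.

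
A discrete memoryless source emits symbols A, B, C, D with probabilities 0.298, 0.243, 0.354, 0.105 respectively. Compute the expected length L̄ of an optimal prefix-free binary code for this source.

Repeatedly combine the two least-probable nodes; the expected code length is the sum of the merged weights.
merge 21/200 + 243/1000 → 87/250
merge 149/500 + 87/250 → 323/500
merge 177/500 + 323/500 → 1
L = 87/250 + 323/500 + 1 = 997/500 = 1.994 bits/symbol.

1.994 bits/symbol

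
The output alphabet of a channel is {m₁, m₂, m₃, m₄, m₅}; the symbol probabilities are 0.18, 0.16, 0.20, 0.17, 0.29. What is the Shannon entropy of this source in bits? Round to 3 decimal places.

H = −Σ pᵢ log₂ pᵢ.
−0.18·log₂(0.18) = 0.4453
−0.16·log₂(0.16) = 0.4230
−0.20·log₂(0.20) = 0.4644
−0.17·log₂(0.17) = 0.4346
−0.29·log₂(0.29) = 0.5179
Sum ≈ 2.2852 → 2.285 bits.

2.285 bits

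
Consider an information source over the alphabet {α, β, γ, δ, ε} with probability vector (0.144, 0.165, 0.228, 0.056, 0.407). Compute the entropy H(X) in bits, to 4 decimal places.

2.0785 bits

H = −Σ pᵢ log₂ pᵢ.
−0.144·log₂(0.144) = 0.4026
−0.165·log₂(0.165) = 0.4289
−0.228·log₂(0.228) = 0.4863
−0.056·log₂(0.056) = 0.2329
−0.407·log₂(0.407) = 0.5278
Sum ≈ 2.0785 → 2.0785 bits.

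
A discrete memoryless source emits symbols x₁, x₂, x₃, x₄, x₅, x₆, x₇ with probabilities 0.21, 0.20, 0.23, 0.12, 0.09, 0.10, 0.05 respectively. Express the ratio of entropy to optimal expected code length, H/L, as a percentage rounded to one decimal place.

Entropy H = −Σ p log₂ p ≈ 2.6529 bits.
Huffman merges: 1/20+9/100→7/50; 1/10+3/25→11/50; 7/50+1/5→17/50; 21/100+11/50→43/100; 23/100+17/50→57/100; 43/100+57/100→1. L = 27/10 ≈ 2.7000.
Efficiency = H/L = 2.6529/2.7000 = 98.3%.

98.3%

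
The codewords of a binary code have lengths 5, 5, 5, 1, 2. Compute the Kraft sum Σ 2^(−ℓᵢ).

With common denominator 2^5 = 32: Σ 2^(−ℓᵢ) = 1/32 + 1/32 + 1/32 + 16/32 + 8/32 = 27/32 = 0.84375.

0.84375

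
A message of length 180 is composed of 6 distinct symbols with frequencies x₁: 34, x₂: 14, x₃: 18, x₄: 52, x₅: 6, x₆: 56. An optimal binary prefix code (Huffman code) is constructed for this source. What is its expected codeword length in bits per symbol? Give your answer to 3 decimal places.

2.322 bits/symbol

Probabilities are the counts divided by 180.
Repeatedly combine the two least-probable nodes; the expected code length is the sum of the merged weights.
merge 1/30 + 7/90 → 1/9
merge 1/10 + 1/9 → 19/90
merge 17/90 + 19/90 → 2/5
merge 13/45 + 14/45 → 3/5
merge 2/5 + 3/5 → 1
L = 1/9 + 19/90 + 2/5 + 3/5 + 1 = 209/90 ≈ 2.322 bits/symbol.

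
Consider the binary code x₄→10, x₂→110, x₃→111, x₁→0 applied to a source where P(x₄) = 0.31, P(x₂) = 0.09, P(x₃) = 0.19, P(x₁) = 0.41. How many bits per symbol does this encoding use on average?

L̄ = Σ pᵢ·ℓᵢ = 0.31·2 + 0.09·3 + 0.19·3 + 0.41·1 = 1.87 bits/symbol.

1.87 bits/symbol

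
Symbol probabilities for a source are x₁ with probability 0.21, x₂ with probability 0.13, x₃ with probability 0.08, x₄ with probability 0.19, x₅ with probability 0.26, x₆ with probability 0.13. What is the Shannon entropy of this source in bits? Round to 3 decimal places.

H = −Σ pᵢ log₂ pᵢ.
−0.21·log₂(0.21) = 0.4728
−0.13·log₂(0.13) = 0.3826
−0.08·log₂(0.08) = 0.2915
−0.19·log₂(0.19) = 0.4552
−0.26·log₂(0.26) = 0.5053
−0.13·log₂(0.13) = 0.3826
Sum ≈ 2.4901 → 2.490 bits.

2.490 bits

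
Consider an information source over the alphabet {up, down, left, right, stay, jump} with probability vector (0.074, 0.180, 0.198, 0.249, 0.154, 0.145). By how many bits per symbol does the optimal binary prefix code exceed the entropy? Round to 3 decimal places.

Entropy H = −Σ p log₂ p ≈ 2.5049 bits.
Huffman merges: 37/500+29/200→219/1000; 77/500+9/50→167/500; 99/500+219/1000→417/1000; 249/1000+167/500→583/1000; 417/1000+583/1000→1. L = 2553/1000 ≈ 2.5530.
L − H = 2.5530 − 2.5049 = 0.048 bits.

0.048 bits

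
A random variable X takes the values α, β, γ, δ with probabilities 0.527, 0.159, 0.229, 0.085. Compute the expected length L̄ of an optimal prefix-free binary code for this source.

1.717 bits/symbol

Repeatedly combine the two least-probable nodes; the expected code length is the sum of the merged weights.
merge 17/200 + 159/1000 → 61/250
merge 229/1000 + 61/250 → 473/1000
merge 473/1000 + 527/1000 → 1
L = 61/250 + 473/1000 + 1 = 1717/1000 = 1.717 bits/symbol.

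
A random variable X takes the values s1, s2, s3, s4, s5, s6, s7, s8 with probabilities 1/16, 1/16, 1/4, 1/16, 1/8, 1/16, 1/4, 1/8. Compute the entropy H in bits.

2.75 bits

Each probability is a power of 1/2, so log₂(1/p) is an integer.
H = Σ p·log₂(1/p) = 1/16·4 + 1/16·4 + 1/4·2 + 1/16·4 + 1/8·3 + 1/16·4 + 1/4·2 + 1/8·3 = 2.75 bits.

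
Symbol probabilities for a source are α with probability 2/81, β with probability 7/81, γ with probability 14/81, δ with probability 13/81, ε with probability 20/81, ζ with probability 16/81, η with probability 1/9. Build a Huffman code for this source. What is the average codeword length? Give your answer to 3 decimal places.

2.667 bits/symbol

Repeatedly combine the two least-probable nodes; the expected code length is the sum of the merged weights.
merge 2/81 + 7/81 → 1/9
merge 1/9 + 1/9 → 2/9
merge 13/81 + 14/81 → 1/3
merge 16/81 + 2/9 → 34/81
merge 20/81 + 1/3 → 47/81
merge 34/81 + 47/81 → 1
L = 1/9 + 2/9 + 1/3 + 34/81 + 47/81 + 1 = 8/3 ≈ 2.667 bits/symbol.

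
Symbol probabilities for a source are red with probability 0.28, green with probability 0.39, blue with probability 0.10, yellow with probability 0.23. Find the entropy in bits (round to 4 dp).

H = −Σ pᵢ log₂ pᵢ.
−0.28·log₂(0.28) = 0.5142
−0.39·log₂(0.39) = 0.5298
−0.10·log₂(0.10) = 0.3322
−0.23·log₂(0.23) = 0.4877
Sum ≈ 1.8639 → 1.8639 bits.

1.8639 bits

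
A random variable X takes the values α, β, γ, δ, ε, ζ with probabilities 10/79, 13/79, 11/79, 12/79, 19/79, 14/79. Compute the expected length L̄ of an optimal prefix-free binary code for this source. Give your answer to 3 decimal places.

Repeatedly combine the two least-probable nodes; the expected code length is the sum of the merged weights.
merge 10/79 + 11/79 → 21/79
merge 12/79 + 13/79 → 25/79
merge 14/79 + 19/79 → 33/79
merge 21/79 + 25/79 → 46/79
merge 33/79 + 46/79 → 1
L = 21/79 + 25/79 + 33/79 + 46/79 + 1 = 204/79 ≈ 2.582 bits/symbol.

2.582 bits/symbol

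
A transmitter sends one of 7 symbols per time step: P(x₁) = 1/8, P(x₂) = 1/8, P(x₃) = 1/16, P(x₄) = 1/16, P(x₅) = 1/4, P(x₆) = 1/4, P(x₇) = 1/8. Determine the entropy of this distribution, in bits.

2.625 bits

Each probability is a power of 1/2, so log₂(1/p) is an integer.
H = Σ p·log₂(1/p) = 1/8·3 + 1/8·3 + 1/16·4 + 1/16·4 + 1/4·2 + 1/4·2 + 1/8·3 = 2.625 bits.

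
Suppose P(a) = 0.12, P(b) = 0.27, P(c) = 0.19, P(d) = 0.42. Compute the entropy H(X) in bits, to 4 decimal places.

1.8580 bits

H = −Σ pᵢ log₂ pᵢ.
−0.12·log₂(0.12) = 0.3671
−0.27·log₂(0.27) = 0.5100
−0.19·log₂(0.19) = 0.4552
−0.42·log₂(0.42) = 0.5256
Sum ≈ 1.8580 → 1.8580 bits.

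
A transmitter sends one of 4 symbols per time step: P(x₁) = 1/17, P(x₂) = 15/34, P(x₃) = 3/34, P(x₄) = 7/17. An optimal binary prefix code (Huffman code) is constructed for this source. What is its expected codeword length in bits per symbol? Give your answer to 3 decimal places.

1.706 bits/symbol

Repeatedly combine the two least-probable nodes; the expected code length is the sum of the merged weights.
merge 1/17 + 3/34 → 5/34
merge 5/34 + 7/17 → 19/34
merge 15/34 + 19/34 → 1
L = 5/34 + 19/34 + 1 = 29/17 ≈ 1.706 bits/symbol.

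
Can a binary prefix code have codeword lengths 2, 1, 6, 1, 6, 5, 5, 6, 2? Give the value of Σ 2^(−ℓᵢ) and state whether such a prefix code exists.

With common denominator 2^6 = 64: Σ 2^(−ℓᵢ) = 16/64 + 32/64 + 1/64 + 32/64 + 1/64 + 2/64 + 2/64 + 1/64 + 16/64 = 103/64 = 1.609375.
Kraft's inequality requires Σ ≤ 1; here Σ = 1.609375 > 1, so no such prefix code exists.

1.609375; no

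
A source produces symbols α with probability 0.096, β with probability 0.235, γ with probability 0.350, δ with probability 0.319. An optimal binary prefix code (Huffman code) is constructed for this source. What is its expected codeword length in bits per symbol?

1.981 bits/symbol

Repeatedly combine the two least-probable nodes; the expected code length is the sum of the merged weights.
merge 12/125 + 47/200 → 331/1000
merge 319/1000 + 331/1000 → 13/20
merge 7/20 + 13/20 → 1
L = 331/1000 + 13/20 + 1 = 1981/1000 = 1.981 bits/symbol.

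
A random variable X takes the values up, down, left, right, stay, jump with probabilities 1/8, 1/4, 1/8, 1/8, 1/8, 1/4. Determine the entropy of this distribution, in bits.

Each probability is a power of 1/2, so log₂(1/p) is an integer.
H = Σ p·log₂(1/p) = 1/8·3 + 1/4·2 + 1/8·3 + 1/8·3 + 1/8·3 + 1/4·2 = 2.5 bits.

2.5 bits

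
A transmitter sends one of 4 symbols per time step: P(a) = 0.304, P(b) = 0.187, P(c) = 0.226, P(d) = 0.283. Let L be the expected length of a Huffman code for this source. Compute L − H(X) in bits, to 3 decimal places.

0.025 bits

Entropy H = −Σ p log₂ p ≈ 1.9748 bits.
Huffman merges: 187/1000+113/500→413/1000; 283/1000+38/125→587/1000; 413/1000+587/1000→1. L = 2 ≈ 2.0000.
L − H = 2.0000 − 1.9748 = 0.025 bits.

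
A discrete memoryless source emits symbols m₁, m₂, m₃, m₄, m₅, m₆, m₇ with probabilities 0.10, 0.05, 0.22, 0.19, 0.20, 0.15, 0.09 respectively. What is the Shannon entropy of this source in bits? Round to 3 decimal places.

H = −Σ pᵢ log₂ pᵢ.
−0.10·log₂(0.10) = 0.3322
−0.05·log₂(0.05) = 0.2161
−0.22·log₂(0.22) = 0.4806
−0.19·log₂(0.19) = 0.4552
−0.20·log₂(0.20) = 0.4644
−0.15·log₂(0.15) = 0.4105
−0.09·log₂(0.09) = 0.3127
Sum ≈ 2.6717 → 2.672 bits.

2.672 bits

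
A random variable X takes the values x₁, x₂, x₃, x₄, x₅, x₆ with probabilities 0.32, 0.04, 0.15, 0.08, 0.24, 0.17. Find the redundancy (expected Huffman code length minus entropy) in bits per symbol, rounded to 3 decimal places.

0.047 bits

Entropy H = −Σ p log₂ p ≈ 2.3426 bits.
Huffman merges: 1/25+2/25→3/25; 3/25+3/20→27/100; 17/100+6/25→41/100; 27/100+8/25→59/100; 41/100+59/100→1. L = 239/100 ≈ 2.3900.
L − H = 2.3900 − 2.3426 = 0.047 bits.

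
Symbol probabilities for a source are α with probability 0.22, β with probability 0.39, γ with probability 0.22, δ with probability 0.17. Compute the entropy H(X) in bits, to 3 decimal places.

1.926 bits

H = −Σ pᵢ log₂ pᵢ.
−0.22·log₂(0.22) = 0.4806
−0.39·log₂(0.39) = 0.5298
−0.22·log₂(0.22) = 0.4806
−0.17·log₂(0.17) = 0.4346
Sum ≈ 1.9255 → 1.926 bits.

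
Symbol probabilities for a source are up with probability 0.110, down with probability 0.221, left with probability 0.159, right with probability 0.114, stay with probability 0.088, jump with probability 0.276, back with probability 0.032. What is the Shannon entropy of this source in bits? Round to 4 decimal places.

H = −Σ pᵢ log₂ pᵢ.
−0.110·log₂(0.110) = 0.3503
−0.221·log₂(0.221) = 0.4813
−0.159·log₂(0.159) = 0.4218
−0.114·log₂(0.114) = 0.3571
−0.088·log₂(0.088) = 0.3086
−0.276·log₂(0.276) = 0.5126
−0.032·log₂(0.032) = 0.1589
Sum ≈ 2.5906 → 2.5906 bits.

2.5906 bits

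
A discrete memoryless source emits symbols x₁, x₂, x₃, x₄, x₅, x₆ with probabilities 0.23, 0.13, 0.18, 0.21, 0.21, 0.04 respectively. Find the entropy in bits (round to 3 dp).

2.447 bits

H = −Σ pᵢ log₂ pᵢ.
−0.23·log₂(0.23) = 0.4877
−0.13·log₂(0.13) = 0.3826
−0.18·log₂(0.18) = 0.4453
−0.21·log₂(0.21) = 0.4728
−0.21·log₂(0.21) = 0.4728
−0.04·log₂(0.04) = 0.1858
Sum ≈ 2.4470 → 2.447 bits.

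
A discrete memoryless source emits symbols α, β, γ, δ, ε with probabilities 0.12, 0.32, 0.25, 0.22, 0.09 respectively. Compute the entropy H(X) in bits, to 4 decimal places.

H = −Σ pᵢ log₂ pᵢ.
−0.12·log₂(0.12) = 0.3671
−0.32·log₂(0.32) = 0.5260
−0.25·log₂(0.25) = 0.5000
−0.22·log₂(0.22) = 0.4806
−0.09·log₂(0.09) = 0.3127
Sum ≈ 2.1863 → 2.1863 bits.

2.1863 bits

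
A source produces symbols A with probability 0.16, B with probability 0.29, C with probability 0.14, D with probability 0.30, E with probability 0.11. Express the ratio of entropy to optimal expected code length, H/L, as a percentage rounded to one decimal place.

Entropy H = −Σ p log₂ p ≈ 2.2094 bits.
Huffman merges: 11/100+7/50→1/4; 4/25+1/4→41/100; 29/100+3/10→59/100; 41/100+59/100→1. L = 9/4 ≈ 2.2500.
Efficiency = H/L = 2.2094/2.2500 = 98.2%.

98.2%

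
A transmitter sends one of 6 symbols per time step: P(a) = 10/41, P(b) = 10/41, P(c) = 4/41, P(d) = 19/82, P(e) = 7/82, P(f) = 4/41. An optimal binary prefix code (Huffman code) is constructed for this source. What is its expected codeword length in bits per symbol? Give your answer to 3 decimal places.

Repeatedly combine the two least-probable nodes; the expected code length is the sum of the merged weights.
merge 7/82 + 4/41 → 15/82
merge 4/41 + 15/82 → 23/82
merge 19/82 + 10/41 → 39/82
merge 10/41 + 23/82 → 43/82
merge 39/82 + 43/82 → 1
L = 15/82 + 23/82 + 39/82 + 43/82 + 1 = 101/41 ≈ 2.463 bits/symbol.

2.463 bits/symbol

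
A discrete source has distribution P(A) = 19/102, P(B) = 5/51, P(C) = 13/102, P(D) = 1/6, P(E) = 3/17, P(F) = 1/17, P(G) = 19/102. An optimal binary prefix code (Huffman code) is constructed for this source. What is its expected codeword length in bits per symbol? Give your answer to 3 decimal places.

2.784 bits/symbol

Repeatedly combine the two least-probable nodes; the expected code length is the sum of the merged weights.
merge 1/17 + 5/51 → 8/51
merge 13/102 + 8/51 → 29/102
merge 1/6 + 3/17 → 35/102
merge 19/102 + 19/102 → 19/51
merge 29/102 + 35/102 → 32/51
merge 19/51 + 32/51 → 1
L = 8/51 + 29/102 + 35/102 + 19/51 + 32/51 + 1 = 142/51 ≈ 2.784 bits/symbol.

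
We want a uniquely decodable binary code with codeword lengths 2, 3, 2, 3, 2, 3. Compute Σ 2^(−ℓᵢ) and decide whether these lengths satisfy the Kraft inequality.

With common denominator 2^3 = 8: Σ 2^(−ℓᵢ) = 2/8 + 1/8 + 2/8 + 1/8 + 2/8 + 1/8 = 9/8 = 1.125.
Kraft's inequality requires Σ ≤ 1; here Σ = 1.125 > 1, so no such prefix code exists.

1.125; no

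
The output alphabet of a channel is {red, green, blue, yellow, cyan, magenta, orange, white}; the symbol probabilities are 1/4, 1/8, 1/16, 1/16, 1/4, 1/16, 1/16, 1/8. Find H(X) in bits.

2.75 bits

Each probability is a power of 1/2, so log₂(1/p) is an integer.
H = Σ p·log₂(1/p) = 1/4·2 + 1/8·3 + 1/16·4 + 1/16·4 + 1/4·2 + 1/16·4 + 1/16·4 + 1/8·3 = 2.75 bits.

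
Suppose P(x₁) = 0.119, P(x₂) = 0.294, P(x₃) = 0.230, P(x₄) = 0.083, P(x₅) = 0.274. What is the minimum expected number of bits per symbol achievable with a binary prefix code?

Repeatedly combine the two least-probable nodes; the expected code length is the sum of the merged weights.
merge 83/1000 + 119/1000 → 101/500
merge 101/500 + 23/100 → 54/125
merge 137/500 + 147/500 → 71/125
merge 54/125 + 71/125 → 1
L = 101/500 + 54/125 + 71/125 + 1 = 1101/500 = 2.202 bits/symbol.

2.202 bits/symbol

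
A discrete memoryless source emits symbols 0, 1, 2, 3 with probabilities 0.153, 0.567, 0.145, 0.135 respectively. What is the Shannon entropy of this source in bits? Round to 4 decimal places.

1.6725 bits

H = −Σ pᵢ log₂ pᵢ.
−0.153·log₂(0.153) = 0.4144
−0.567·log₂(0.567) = 0.4641
−0.145·log₂(0.145) = 0.4040
−0.135·log₂(0.135) = 0.3900
Sum ≈ 1.6725 → 1.6725 bits.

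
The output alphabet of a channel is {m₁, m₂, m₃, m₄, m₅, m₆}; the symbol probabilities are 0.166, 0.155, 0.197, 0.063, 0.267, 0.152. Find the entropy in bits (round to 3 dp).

H = −Σ pᵢ log₂ pᵢ.
−0.166·log₂(0.166) = 0.4301
−0.155·log₂(0.155) = 0.4169
−0.197·log₂(0.197) = 0.4617
−0.063·log₂(0.063) = 0.2513
−0.267·log₂(0.267) = 0.5087
−0.152·log₂(0.152) = 0.4131
Sum ≈ 2.4817 → 2.482 bits.

2.482 bits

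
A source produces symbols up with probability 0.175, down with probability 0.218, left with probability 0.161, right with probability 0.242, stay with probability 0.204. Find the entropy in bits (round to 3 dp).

2.307 bits

H = −Σ pᵢ log₂ pᵢ.
−0.175·log₂(0.175) = 0.4401
−0.218·log₂(0.218) = 0.4791
−0.161·log₂(0.161) = 0.4242
−0.242·log₂(0.242) = 0.4954
−0.204·log₂(0.204) = 0.4678
Sum ≈ 2.3065 → 2.307 bits.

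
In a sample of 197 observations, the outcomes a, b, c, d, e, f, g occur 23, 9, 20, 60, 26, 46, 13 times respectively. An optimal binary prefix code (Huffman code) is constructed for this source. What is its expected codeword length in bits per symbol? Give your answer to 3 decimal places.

2.574 bits/symbol

Probabilities are the counts divided by 197.
Repeatedly combine the two least-probable nodes; the expected code length is the sum of the merged weights.
merge 9/197 + 13/197 → 22/197
merge 20/197 + 22/197 → 42/197
merge 23/197 + 26/197 → 49/197
merge 42/197 + 46/197 → 88/197
merge 49/197 + 60/197 → 109/197
merge 88/197 + 109/197 → 1
L = 22/197 + 42/197 + 49/197 + 88/197 + 109/197 + 1 = 507/197 ≈ 2.574 bits/symbol.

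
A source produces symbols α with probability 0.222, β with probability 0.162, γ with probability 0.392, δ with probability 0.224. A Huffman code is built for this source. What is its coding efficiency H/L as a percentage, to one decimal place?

Entropy H = −Σ p log₂ p ≈ 1.9206 bits.
Huffman merges: 81/500+111/500→48/125; 28/125+48/125→76/125; 49/125+76/125→1. L = 249/125 ≈ 1.9920.
Efficiency = H/L = 1.9206/1.9920 = 96.4%.

96.4%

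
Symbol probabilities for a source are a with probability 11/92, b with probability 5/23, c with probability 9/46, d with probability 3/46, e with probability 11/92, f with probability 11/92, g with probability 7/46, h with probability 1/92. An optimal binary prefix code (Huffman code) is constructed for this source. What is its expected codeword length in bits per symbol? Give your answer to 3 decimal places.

2.859 bits/symbol

Repeatedly combine the two least-probable nodes; the expected code length is the sum of the merged weights.
merge 1/92 + 3/46 → 7/92
merge 7/92 + 11/92 → 9/46
merge 11/92 + 11/92 → 11/46
merge 7/46 + 9/46 → 8/23
merge 9/46 + 5/23 → 19/46
merge 11/46 + 8/23 → 27/46
merge 19/46 + 27/46 → 1
L = 7/92 + 9/46 + 11/46 + 8/23 + 19/46 + 27/46 + 1 = 263/92 ≈ 2.859 bits/symbol.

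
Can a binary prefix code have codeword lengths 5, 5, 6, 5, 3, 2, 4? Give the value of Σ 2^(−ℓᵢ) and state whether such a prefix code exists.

0.546875; yes

With common denominator 2^6 = 64: Σ 2^(−ℓᵢ) = 2/64 + 2/64 + 1/64 + 2/64 + 8/64 + 16/64 + 4/64 = 35/64 = 0.546875.
Kraft's inequality requires Σ ≤ 1; here Σ = 0.546875 ≤ 1, so such a prefix code exists.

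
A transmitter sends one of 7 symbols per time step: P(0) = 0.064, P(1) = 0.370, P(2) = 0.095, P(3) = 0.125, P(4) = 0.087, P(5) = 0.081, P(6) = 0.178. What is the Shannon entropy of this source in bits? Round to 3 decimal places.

H = −Σ pᵢ log₂ pᵢ.
−0.064·log₂(0.064) = 0.2538
−0.370·log₂(0.370) = 0.5307
−0.095·log₂(0.095) = 0.3226
−0.125·log₂(0.125) = 0.3750
−0.087·log₂(0.087) = 0.3065
−0.081·log₂(0.081) = 0.2937
−0.178·log₂(0.178) = 0.4432
Sum ≈ 2.5256 → 2.526 bits.

2.526 bits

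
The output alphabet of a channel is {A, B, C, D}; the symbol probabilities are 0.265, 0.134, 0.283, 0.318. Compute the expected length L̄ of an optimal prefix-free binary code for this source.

Repeatedly combine the two least-probable nodes; the expected code length is the sum of the merged weights.
merge 67/500 + 53/200 → 399/1000
merge 283/1000 + 159/500 → 601/1000
merge 399/1000 + 601/1000 → 1
L = 399/1000 + 601/1000 + 1 = 2 bits/symbol.

2 bits/symbol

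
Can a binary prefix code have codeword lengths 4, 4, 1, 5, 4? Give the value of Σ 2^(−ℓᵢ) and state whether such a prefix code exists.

With common denominator 2^5 = 32: Σ 2^(−ℓᵢ) = 2/32 + 2/32 + 16/32 + 1/32 + 2/32 = 23/32 = 0.71875.
Kraft's inequality requires Σ ≤ 1; here Σ = 0.71875 ≤ 1, so such a prefix code exists.

0.71875; yes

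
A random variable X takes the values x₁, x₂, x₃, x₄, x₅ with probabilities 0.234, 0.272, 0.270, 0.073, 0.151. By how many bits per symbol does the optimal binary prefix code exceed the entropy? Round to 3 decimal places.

Entropy H = −Σ p log₂ p ≈ 2.1987 bits.
Huffman merges: 73/1000+151/1000→28/125; 28/125+117/500→229/500; 27/100+34/125→271/500; 229/500+271/500→1. L = 278/125 ≈ 2.2240.
L − H = 2.2240 − 2.1987 = 0.025 bits.

0.025 bits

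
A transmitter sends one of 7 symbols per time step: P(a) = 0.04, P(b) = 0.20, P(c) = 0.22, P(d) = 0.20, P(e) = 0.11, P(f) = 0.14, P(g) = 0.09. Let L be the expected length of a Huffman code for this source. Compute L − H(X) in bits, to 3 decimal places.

0.055 bits

Entropy H = −Σ p log₂ p ≈ 2.6551 bits.
Huffman merges: 1/25+9/100→13/100; 11/100+13/100→6/25; 7/50+1/5→17/50; 1/5+11/50→21/50; 6/25+17/50→29/50; 21/50+29/50→1. L = 271/100 ≈ 2.7100.
L − H = 2.7100 − 2.6551 = 0.055 bits.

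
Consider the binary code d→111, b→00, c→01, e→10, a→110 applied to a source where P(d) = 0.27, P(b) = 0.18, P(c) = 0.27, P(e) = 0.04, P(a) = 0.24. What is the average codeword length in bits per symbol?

L̄ = Σ pᵢ·ℓᵢ = 0.27·3 + 0.18·2 + 0.27·2 + 0.04·2 + 0.24·3 = 2.51 bits/symbol.

2.51 bits/symbol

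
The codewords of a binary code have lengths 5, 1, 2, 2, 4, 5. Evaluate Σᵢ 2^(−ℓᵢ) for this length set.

1.125

With common denominator 2^5 = 32: Σ 2^(−ℓᵢ) = 1/32 + 16/32 + 8/32 + 8/32 + 2/32 + 1/32 = 36/32 = 1.125.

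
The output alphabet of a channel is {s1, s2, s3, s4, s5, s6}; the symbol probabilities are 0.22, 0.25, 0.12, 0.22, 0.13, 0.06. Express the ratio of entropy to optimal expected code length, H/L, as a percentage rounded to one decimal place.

98.6%

Entropy H = −Σ p log₂ p ≈ 2.4544 bits.
Huffman merges: 3/50+3/25→9/50; 13/100+9/50→31/100; 11/50+11/50→11/25; 1/4+31/100→14/25; 11/25+14/25→1. L = 249/100 ≈ 2.4900.
Efficiency = H/L = 2.4544/2.4900 = 98.6%.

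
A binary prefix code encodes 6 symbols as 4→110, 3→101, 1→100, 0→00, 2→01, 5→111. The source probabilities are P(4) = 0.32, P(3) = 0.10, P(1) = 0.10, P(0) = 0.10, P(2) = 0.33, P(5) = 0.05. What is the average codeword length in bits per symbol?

L̄ = Σ pᵢ·ℓᵢ = 0.32·3 + 0.10·3 + 0.10·3 + 0.10·2 + 0.33·2 + 0.05·3 = 2.57 bits/symbol.

2.57 bits/symbol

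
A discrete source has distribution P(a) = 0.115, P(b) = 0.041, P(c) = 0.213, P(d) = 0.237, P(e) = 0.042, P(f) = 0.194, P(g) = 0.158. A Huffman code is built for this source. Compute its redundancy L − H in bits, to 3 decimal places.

Entropy H = −Σ p log₂ p ≈ 2.5869 bits.
Huffman merges: 41/1000+21/500→83/1000; 83/1000+23/200→99/500; 79/500+97/500→44/125; 99/500+213/1000→411/1000; 237/1000+44/125→589/1000; 411/1000+589/1000→1. L = 2633/1000 ≈ 2.6330.
L − H = 2.6330 − 2.5869 = 0.046 bits.

0.046 bits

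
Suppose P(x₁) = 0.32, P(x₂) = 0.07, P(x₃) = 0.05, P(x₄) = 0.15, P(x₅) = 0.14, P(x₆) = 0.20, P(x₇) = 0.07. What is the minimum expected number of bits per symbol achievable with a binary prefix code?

2.6 bits/symbol

Repeatedly combine the two least-probable nodes; the expected code length is the sum of the merged weights.
merge 1/20 + 7/100 → 3/25
merge 7/100 + 3/25 → 19/100
merge 7/50 + 3/20 → 29/100
merge 19/100 + 1/5 → 39/100
merge 29/100 + 8/25 → 61/100
merge 39/100 + 61/100 → 1
L = 3/25 + 19/100 + 29/100 + 39/100 + 61/100 + 1 = 13/5 = 2.6 bits/symbol.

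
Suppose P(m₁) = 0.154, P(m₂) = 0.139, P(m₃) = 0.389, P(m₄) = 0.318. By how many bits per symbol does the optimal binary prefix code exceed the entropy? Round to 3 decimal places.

0.037 bits

Entropy H = −Σ p log₂ p ≈ 1.8669 bits.
Huffman merges: 139/1000+77/500→293/1000; 293/1000+159/500→611/1000; 389/1000+611/1000→1. L = 238/125 ≈ 1.9040.
L − H = 1.9040 − 1.8669 = 0.037 bits.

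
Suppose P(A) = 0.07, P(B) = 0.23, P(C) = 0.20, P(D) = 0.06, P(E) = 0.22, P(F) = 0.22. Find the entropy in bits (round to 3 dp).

H = −Σ pᵢ log₂ pᵢ.
−0.07·log₂(0.07) = 0.2686
−0.23·log₂(0.23) = 0.4877
−0.20·log₂(0.20) = 0.4644
−0.06·log₂(0.06) = 0.2435
−0.22·log₂(0.22) = 0.4806
−0.22·log₂(0.22) = 0.4806
Sum ≈ 2.4253 → 2.425 bits.

2.425 bits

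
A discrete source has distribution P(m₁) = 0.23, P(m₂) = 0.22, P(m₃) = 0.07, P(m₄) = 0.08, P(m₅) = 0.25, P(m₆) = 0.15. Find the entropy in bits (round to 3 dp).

2.439 bits

H = −Σ pᵢ log₂ pᵢ.
−0.23·log₂(0.23) = 0.4877
−0.22·log₂(0.22) = 0.4806
−0.07·log₂(0.07) = 0.2686
−0.08·log₂(0.08) = 0.2915
−0.25·log₂(0.25) = 0.5000
−0.15·log₂(0.15) = 0.4105
Sum ≈ 2.4388 → 2.439 bits.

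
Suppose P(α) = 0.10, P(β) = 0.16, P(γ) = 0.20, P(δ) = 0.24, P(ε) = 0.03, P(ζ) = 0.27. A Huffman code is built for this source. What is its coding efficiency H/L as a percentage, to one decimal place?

98.2%

Entropy H = −Σ p log₂ p ≈ 2.3755 bits.
Huffman merges: 3/100+1/10→13/100; 13/100+4/25→29/100; 1/5+6/25→11/25; 27/100+29/100→14/25; 11/25+14/25→1. L = 121/50 ≈ 2.4200.
Efficiency = H/L = 2.3755/2.4200 = 98.2%.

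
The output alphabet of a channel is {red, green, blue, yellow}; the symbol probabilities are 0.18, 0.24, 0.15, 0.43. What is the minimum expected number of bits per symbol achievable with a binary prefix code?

1.9 bits/symbol

Repeatedly combine the two least-probable nodes; the expected code length is the sum of the merged weights.
merge 3/20 + 9/50 → 33/100
merge 6/25 + 33/100 → 57/100
merge 43/100 + 57/100 → 1
L = 33/100 + 57/100 + 1 = 19/10 = 1.9 bits/symbol.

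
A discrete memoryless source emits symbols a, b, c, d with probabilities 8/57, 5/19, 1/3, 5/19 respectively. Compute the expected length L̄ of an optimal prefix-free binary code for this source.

Repeatedly combine the two least-probable nodes; the expected code length is the sum of the merged weights.
merge 8/57 + 5/19 → 23/57
merge 5/19 + 1/3 → 34/57
merge 23/57 + 34/57 → 1
L = 23/57 + 34/57 + 1 = 2 bits/symbol.

2 bits/symbol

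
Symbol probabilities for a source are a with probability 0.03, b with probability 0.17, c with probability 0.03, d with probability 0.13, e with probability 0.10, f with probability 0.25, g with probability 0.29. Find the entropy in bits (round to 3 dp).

2.471 bits

H = −Σ pᵢ log₂ pᵢ.
−0.03·log₂(0.03) = 0.1518
−0.17·log₂(0.17) = 0.4346
−0.03·log₂(0.03) = 0.1518
−0.13·log₂(0.13) = 0.3826
−0.10·log₂(0.10) = 0.3322
−0.25·log₂(0.25) = 0.5000
−0.29·log₂(0.29) = 0.5179
Sum ≈ 2.4709 → 2.471 bits.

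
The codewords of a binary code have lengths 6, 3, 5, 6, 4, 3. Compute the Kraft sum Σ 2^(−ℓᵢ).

0.375

With common denominator 2^6 = 64: Σ 2^(−ℓᵢ) = 1/64 + 8/64 + 2/64 + 1/64 + 4/64 + 8/64 = 24/64 = 0.375.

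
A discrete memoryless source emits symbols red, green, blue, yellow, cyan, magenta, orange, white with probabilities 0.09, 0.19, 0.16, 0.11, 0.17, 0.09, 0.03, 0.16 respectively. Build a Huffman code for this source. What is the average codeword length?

2.93 bits/symbol

Repeatedly combine the two least-probable nodes; the expected code length is the sum of the merged weights.
merge 3/100 + 9/100 → 3/25
merge 9/100 + 11/100 → 1/5
merge 3/25 + 4/25 → 7/25
merge 4/25 + 17/100 → 33/100
merge 19/100 + 1/5 → 39/100
merge 7/25 + 33/100 → 61/100
merge 39/100 + 61/100 → 1
L = 3/25 + 1/5 + 7/25 + 33/100 + 39/100 + 61/100 + 1 = 293/100 = 2.93 bits/symbol.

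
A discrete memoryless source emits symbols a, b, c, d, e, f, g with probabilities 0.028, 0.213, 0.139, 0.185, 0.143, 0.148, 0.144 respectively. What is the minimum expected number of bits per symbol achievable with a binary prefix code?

Repeatedly combine the two least-probable nodes; the expected code length is the sum of the merged weights.
merge 7/250 + 139/1000 → 167/1000
merge 143/1000 + 18/125 → 287/1000
merge 37/250 + 167/1000 → 63/200
merge 37/200 + 213/1000 → 199/500
merge 287/1000 + 63/200 → 301/500
merge 199/500 + 301/500 → 1
L = 167/1000 + 287/1000 + 63/200 + 199/500 + 301/500 + 1 = 2769/1000 = 2.769 bits/symbol.

2.769 bits/symbol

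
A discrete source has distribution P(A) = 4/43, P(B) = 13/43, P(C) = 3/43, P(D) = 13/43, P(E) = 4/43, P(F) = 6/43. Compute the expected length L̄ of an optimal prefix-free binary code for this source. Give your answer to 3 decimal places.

Repeatedly combine the two least-probable nodes; the expected code length is the sum of the merged weights.
merge 3/43 + 4/43 → 7/43
merge 4/43 + 6/43 → 10/43
merge 7/43 + 10/43 → 17/43
merge 13/43 + 13/43 → 26/43
merge 17/43 + 26/43 → 1
L = 7/43 + 10/43 + 17/43 + 26/43 + 1 = 103/43 ≈ 2.395 bits/symbol.

2.395 bits/symbol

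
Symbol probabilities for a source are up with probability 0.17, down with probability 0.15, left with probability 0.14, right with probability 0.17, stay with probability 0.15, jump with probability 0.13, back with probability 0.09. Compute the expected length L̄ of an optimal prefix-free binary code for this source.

Repeatedly combine the two least-probable nodes; the expected code length is the sum of the merged weights.
merge 9/100 + 13/100 → 11/50
merge 7/50 + 3/20 → 29/100
merge 3/20 + 17/100 → 8/25
merge 17/100 + 11/50 → 39/100
merge 29/100 + 8/25 → 61/100
merge 39/100 + 61/100 → 1
L = 11/50 + 29/100 + 8/25 + 39/100 + 61/100 + 1 = 283/100 = 2.83 bits/symbol.

2.83 bits/symbol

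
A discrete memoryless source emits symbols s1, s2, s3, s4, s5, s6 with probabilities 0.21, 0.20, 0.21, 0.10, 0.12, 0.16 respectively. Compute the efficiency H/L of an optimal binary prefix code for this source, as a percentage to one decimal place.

98.2%

Entropy H = −Σ p log₂ p ≈ 2.5323 bits.
Huffman merges: 1/10+3/25→11/50; 4/25+1/5→9/25; 21/100+21/100→21/50; 11/50+9/25→29/50; 21/50+29/50→1. L = 129/50 ≈ 2.5800.
Efficiency = H/L = 2.5323/2.5800 = 98.2%.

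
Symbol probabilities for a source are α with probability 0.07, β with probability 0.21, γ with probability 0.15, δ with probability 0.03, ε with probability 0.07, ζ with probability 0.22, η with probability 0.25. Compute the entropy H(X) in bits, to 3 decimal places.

H = −Σ pᵢ log₂ pᵢ.
−0.07·log₂(0.07) = 0.2686
−0.21·log₂(0.21) = 0.4728
−0.15·log₂(0.15) = 0.4105
−0.03·log₂(0.03) = 0.1518
−0.07·log₂(0.07) = 0.2686
−0.22·log₂(0.22) = 0.4806
−0.25·log₂(0.25) = 0.5000
Sum ≈ 2.5528 → 2.553 bits.

2.553 bits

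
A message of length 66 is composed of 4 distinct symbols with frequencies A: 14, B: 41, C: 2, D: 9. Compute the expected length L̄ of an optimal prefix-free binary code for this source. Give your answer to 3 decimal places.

Probabilities are the counts divided by 66.
Repeatedly combine the two least-probable nodes; the expected code length is the sum of the merged weights.
merge 1/33 + 3/22 → 1/6
merge 1/6 + 7/33 → 25/66
merge 25/66 + 41/66 → 1
L = 1/6 + 25/66 + 1 = 17/11 ≈ 1.545 bits/symbol.

1.545 bits/symbol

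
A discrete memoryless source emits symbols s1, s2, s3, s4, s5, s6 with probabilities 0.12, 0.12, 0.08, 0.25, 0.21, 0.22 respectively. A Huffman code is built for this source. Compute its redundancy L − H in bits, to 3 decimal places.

0.041 bits

Entropy H = −Σ p log₂ p ≈ 2.4790 bits.
Huffman merges: 2/25+3/25→1/5; 3/25+1/5→8/25; 21/100+11/50→43/100; 1/4+8/25→57/100; 43/100+57/100→1. L = 63/25 ≈ 2.5200.
L − H = 2.5200 − 2.4790 = 0.041 bits.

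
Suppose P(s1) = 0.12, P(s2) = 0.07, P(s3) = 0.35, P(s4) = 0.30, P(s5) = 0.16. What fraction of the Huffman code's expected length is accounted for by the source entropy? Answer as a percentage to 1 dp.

Entropy H = −Σ p log₂ p ≈ 2.1098 bits.
Huffman merges: 7/100+3/25→19/100; 4/25+19/100→7/20; 3/10+7/20→13/20; 7/20+13/20→1. L = 219/100 ≈ 2.1900.
Efficiency = H/L = 2.1098/2.1900 = 96.3%.

96.3%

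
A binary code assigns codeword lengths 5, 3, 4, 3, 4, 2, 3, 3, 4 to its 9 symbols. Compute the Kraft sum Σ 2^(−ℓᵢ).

0.96875

With common denominator 2^5 = 32: Σ 2^(−ℓᵢ) = 1/32 + 4/32 + 2/32 + 4/32 + 2/32 + 8/32 + 4/32 + 4/32 + 2/32 = 31/32 = 0.96875.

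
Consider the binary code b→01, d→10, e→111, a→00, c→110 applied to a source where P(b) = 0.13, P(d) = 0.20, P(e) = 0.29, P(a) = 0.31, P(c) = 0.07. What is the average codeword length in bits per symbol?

2.36 bits/symbol

L̄ = Σ pᵢ·ℓᵢ = 0.13·2 + 0.20·2 + 0.29·3 + 0.31·2 + 0.07·3 = 2.36 bits/symbol.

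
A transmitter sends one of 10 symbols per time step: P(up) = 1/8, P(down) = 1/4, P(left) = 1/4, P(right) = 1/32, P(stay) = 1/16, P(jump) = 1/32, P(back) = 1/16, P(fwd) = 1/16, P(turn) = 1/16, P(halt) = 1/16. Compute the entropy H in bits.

Each probability is a power of 1/2, so log₂(1/p) is an integer.
H = Σ p·log₂(1/p) = 1/8·3 + 1/4·2 + 1/4·2 + 1/32·5 + 1/16·4 + 1/32·5 + 1/16·4 + 1/16·4 + 1/16·4 + 1/16·4 = 2.9375 bits.

2.9375 bits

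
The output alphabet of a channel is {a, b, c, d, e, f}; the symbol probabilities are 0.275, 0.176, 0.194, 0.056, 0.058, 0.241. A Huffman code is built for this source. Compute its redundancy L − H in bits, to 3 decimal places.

0.026 bits

Entropy H = −Σ p log₂ p ≈ 2.3782 bits.
Huffman merges: 7/125+29/500→57/500; 57/500+22/125→29/100; 97/500+241/1000→87/200; 11/40+29/100→113/200; 87/200+113/200→1. L = 601/250 ≈ 2.4040.
L − H = 2.4040 − 2.3782 = 0.026 bits.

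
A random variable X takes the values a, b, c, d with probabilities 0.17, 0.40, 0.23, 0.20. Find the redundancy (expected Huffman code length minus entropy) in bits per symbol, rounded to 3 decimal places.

0.055 bits

Entropy H = −Σ p log₂ p ≈ 1.9154 bits.
Huffman merges: 17/100+1/5→37/100; 23/100+37/100→3/5; 2/5+3/5→1. L = 197/100 ≈ 1.9700.
L − H = 1.9700 − 1.9154 = 0.055 bits.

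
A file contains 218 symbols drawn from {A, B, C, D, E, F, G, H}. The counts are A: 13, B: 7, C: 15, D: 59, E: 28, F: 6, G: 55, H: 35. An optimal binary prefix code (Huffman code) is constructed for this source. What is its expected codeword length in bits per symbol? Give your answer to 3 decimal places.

Probabilities are the counts divided by 218.
Repeatedly combine the two least-probable nodes; the expected code length is the sum of the merged weights.
merge 3/109 + 7/218 → 13/218
merge 13/218 + 13/218 → 13/109
merge 15/218 + 13/109 → 41/218
merge 14/109 + 35/218 → 63/218
merge 41/218 + 55/218 → 48/109
merge 59/218 + 63/218 → 61/109
merge 48/109 + 61/109 → 1
L = 13/218 + 13/109 + 41/218 + 63/218 + 48/109 + 61/109 + 1 = 579/218 ≈ 2.656 bits/symbol.

2.656 bits/symbol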